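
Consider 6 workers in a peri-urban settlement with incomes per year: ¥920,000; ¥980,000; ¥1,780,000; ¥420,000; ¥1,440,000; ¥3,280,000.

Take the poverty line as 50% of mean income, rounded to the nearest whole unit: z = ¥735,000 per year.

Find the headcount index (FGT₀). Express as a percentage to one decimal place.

16.7%

1 of the 6 workers have income below ¥735,000.
H = 1/6 = 16.7%.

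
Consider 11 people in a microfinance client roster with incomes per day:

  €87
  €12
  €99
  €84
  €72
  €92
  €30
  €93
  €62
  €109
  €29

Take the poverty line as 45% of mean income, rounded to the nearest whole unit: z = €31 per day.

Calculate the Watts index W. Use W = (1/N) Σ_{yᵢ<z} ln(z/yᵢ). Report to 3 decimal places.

0.095

Below the line: €12, €29, €30 (q = 3 of N = 11).
ln(z/y) terms: ln(31/12) = 0.9491; ln(31/29) = 0.0667; ln(31/30) = 0.0328.
W = 1.048562 / 11 = 0.095.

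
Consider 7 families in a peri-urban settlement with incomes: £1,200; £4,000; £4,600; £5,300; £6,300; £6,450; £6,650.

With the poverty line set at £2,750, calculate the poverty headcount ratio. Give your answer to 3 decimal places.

0.143

1 of the 7 families have income below £2,750.
H = 1/7 = 0.143.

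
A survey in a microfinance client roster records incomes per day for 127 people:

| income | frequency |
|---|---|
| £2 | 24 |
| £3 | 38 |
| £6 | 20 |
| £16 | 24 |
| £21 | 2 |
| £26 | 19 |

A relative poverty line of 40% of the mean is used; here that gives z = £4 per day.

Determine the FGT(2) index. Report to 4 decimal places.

Below z: 24×£2, 38×£3 (q = 62 of N = 127).
Relative gaps: (4−2)/4 = 0.5000 (×24); (4−3)/4 = 0.2500 (×38).
Squared: 0.2500 (×24); 0.0625 (×38).
Sum = 8.375000; P₂ = 8.375000 / 127 = 0.0659.

0.0659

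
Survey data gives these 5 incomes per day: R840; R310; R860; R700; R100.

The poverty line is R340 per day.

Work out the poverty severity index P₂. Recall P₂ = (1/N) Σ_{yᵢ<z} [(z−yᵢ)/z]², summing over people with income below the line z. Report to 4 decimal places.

Poor units: R100, R310 (q = 2 of N = 5).
Relative gaps: (340−100)/340 = 0.7059; (340−310)/340 = 0.0882.
Squared: 0.4983; 0.0078.
Sum = 0.506055; P₂ = 0.506055 / 5 = 0.1012.

0.1012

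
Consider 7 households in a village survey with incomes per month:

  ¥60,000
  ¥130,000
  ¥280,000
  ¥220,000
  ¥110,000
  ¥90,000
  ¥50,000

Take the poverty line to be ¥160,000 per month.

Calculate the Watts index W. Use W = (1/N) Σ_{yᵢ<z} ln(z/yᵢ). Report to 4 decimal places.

Poor units: ¥50,000, ¥60,000, ¥90,000, ¥110,000, ¥130,000 (q = 5 of N = 7).
Log gaps: ln(160000/50000) = 1.1632; ln(160000/60000) = 0.9808; ln(160000/90000) = 0.5754; ln(160000/110000) = 0.3747; ln(160000/130000) = 0.2076.
W = 3.301677 / 7 = 0.4717.

0.4717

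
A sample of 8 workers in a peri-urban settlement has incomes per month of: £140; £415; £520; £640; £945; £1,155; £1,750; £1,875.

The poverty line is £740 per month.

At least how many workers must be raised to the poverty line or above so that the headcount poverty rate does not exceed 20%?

4 of the 8 workers are poor, so H = 4/8 = 0.500.
A headcount ratio of at most 20% allows at most ⌊0.20 × 8⌋ = 1 poor workers.
So at least 4 − 1 = 3 must be lifted.

3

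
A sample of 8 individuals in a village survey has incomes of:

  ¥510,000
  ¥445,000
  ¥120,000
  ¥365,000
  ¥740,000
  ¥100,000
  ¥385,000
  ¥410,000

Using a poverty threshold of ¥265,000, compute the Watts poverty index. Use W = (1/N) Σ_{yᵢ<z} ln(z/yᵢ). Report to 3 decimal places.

0.221

Incomes under z: ¥100,000, ¥120,000 (q = 2 of N = 8).
Log gaps: ln(265000/100000) = 0.9746; ln(265000/120000) = 0.7922.
W = 1.766798 / 8 = 0.221.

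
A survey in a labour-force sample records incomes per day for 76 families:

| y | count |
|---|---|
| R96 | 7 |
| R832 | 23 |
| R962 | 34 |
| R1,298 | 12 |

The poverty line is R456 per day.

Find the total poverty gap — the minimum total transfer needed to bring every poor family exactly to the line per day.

Below z: 7×R96 (q = 7 of N = 76).
Individual gaps: 7×(456−96) = 2520.
Aggregate gap = R2,520.

R2,520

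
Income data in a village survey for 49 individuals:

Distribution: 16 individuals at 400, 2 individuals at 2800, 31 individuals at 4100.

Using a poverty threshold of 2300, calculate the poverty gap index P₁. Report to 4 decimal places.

Below the line: 16×400 (q = 16 of N = 49).
Gap ratios (z−y)/z: (2300−400)/2300 = 0.8261 (×16).
Sum of shortfalls = 13.217391; P₁ averages over all N: 13.217391 / 49 = 0.2697.

0.2697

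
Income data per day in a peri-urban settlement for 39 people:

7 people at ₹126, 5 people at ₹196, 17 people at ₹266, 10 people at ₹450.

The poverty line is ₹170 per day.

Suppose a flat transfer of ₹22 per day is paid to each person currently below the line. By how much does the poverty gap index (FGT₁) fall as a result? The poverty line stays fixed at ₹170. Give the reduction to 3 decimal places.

0.023

Before: below the line — 7×₹126; poverty gap index (FGT₁) = 0.04646.
After the ₹22 transfer: below the line — 7×₹148; poverty gap index (FGT₁) = 0.02323.
Reduction = 0.04646 − 0.02323 = 0.023.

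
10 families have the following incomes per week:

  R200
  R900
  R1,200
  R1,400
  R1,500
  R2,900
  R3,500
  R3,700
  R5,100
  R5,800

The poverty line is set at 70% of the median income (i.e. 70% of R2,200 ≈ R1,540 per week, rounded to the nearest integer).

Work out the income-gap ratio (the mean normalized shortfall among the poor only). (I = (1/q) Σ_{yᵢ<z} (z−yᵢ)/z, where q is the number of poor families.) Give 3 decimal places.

0.325

Poor units: R200, R900, R1,200, R1,400, R1,500 (q = 5 of N = 10).
Shortfall ratios (z−y)/z: 0.8701, 0.4156, 0.2208, 0.0909, 0.0260; sum = 1.623377.
I averages over the q = 5 poor units only: 1.623377 / 5 = 0.325.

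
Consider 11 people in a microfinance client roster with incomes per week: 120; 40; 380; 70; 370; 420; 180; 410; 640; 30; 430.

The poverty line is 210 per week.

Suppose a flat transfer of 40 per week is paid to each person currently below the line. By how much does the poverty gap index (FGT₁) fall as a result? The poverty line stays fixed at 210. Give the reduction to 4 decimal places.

0.0823

Before: below the line — 30, 40, 70, 120, 180; poverty gap index (FGT₁) = 0.264069.
After the 40 transfer: below the line — 70, 80, 110, 160; poverty gap index (FGT₁) = 0.181818.
Reduction = 0.264069 − 0.181818 = 0.0823.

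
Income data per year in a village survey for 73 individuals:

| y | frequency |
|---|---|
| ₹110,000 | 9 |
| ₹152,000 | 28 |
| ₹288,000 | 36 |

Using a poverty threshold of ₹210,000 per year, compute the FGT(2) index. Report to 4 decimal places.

Below z: 9×₹110,000, 28×₹152,000 (q = 37 of N = 73).
Relative gaps: (210000−110000)/210000 = 0.4762 (×9); (210000−152000)/210000 = 0.2762 (×28).
Squared: 0.2268 (×9); 0.0763 (×28).
Sum = 4.176689; P₂ = 4.176689 / 73 = 0.0572.

0.0572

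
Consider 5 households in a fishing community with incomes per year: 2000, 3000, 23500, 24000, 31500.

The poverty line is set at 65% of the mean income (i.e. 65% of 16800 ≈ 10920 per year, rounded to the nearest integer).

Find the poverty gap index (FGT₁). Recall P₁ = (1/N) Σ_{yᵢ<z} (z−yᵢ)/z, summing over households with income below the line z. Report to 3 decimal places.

Below z: 2000, 3000 (q = 2 of N = 5).
Relative gaps: (10920−2000)/10920 = 0.8168; (10920−3000)/10920 = 0.7253.
Sum of shortfalls = 1.542125; P₁ averages over all N: 1.542125 / 5 = 0.308.

0.308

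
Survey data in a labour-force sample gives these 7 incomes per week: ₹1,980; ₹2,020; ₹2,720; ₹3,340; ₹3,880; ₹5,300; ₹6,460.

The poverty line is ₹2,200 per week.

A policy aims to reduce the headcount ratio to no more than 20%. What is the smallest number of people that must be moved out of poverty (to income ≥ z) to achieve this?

2 of the 7 people are poor, so H = 2/7 = 0.286.
A headcount ratio of at most 20% allows at most ⌊0.20 × 7⌋ = 1 poor people.
So at least 2 − 1 = 1 must be lifted.

1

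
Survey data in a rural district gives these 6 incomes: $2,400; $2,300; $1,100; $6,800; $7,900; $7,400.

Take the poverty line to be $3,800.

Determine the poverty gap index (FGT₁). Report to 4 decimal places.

Below the line: $1,100, $2,300, $2,400 (q = 3 of N = 6).
Normalized shortfalls: (3800−1100)/3800 = 0.7105; (3800−2300)/3800 = 0.3947; (3800−2400)/3800 = 0.3684.
Sum of shortfalls = 1.473684; P₁ averages over all N: 1.473684 / 6 = 0.2456.

0.2456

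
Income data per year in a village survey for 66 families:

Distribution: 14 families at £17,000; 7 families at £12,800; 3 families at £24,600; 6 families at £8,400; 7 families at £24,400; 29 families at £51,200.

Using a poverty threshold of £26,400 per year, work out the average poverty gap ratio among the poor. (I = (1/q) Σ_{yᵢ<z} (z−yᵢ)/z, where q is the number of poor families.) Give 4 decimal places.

Incomes under z: 6×£8,400, 7×£12,800, 14×£17,000, 7×£24,400, 3×£24,600 (q = 37 of N = 66).
Relative gaps: 0.6818 (×6), 0.5152 (×7), 0.3561 (×14), 0.0758 (×7), 0.0682 (×3); sum = 13.416667.
I averages over the q = 37 poor units only: 13.416667 / 37 = 0.3626.

0.3626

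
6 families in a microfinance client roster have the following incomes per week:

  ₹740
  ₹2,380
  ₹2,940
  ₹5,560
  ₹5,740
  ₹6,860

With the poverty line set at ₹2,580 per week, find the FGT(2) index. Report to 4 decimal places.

0.0858

Below z: ₹740, ₹2,380 (q = 2 of N = 6).
Normalized shortfalls: (2580−740)/2580 = 0.7132; (2580−2380)/2580 = 0.0775.
Squared: 0.5086; 0.0060.
Sum = 0.514633; P₂ = 0.514633 / 6 = 0.0858.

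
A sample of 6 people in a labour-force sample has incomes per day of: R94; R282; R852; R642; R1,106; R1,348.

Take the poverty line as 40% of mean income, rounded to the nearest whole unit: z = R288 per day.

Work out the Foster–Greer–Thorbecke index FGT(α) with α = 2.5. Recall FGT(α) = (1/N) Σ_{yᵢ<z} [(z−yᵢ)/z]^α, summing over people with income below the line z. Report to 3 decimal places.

Poor units: R94, R282 (q = 2 of N = 6).
Normalized shortfalls: (288−94)/288 = 0.6736; (288−282)/288 = 0.0208.
Raised to α = 2.5: 0.37241; 0.00006.
Sum = 0.372474; FGT(2.5) = 0.372474 / 6 = 0.062.

0.062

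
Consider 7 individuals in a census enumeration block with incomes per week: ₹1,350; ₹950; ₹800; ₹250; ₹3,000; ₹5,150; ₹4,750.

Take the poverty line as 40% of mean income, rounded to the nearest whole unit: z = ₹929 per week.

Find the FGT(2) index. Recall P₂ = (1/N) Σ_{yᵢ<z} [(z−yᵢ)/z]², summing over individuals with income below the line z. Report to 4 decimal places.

0.0791

Incomes under z: ₹250, ₹800 (q = 2 of N = 7).
Shortfall ratios: (929−250)/929 = 0.7309; (929−800)/929 = 0.1389.
Squared: 0.5342; 0.0193.
Sum = 0.553487; P₂ = 0.553487 / 7 = 0.0791.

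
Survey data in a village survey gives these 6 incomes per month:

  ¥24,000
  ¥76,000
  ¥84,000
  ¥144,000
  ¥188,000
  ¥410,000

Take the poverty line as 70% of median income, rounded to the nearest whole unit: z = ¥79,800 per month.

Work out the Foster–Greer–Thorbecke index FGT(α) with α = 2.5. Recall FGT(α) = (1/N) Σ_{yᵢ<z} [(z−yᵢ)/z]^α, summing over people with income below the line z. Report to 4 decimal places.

0.0682

Poor units: ¥24,000, ¥76,000 (q = 2 of N = 6).
Relative gaps: (79800−24000)/79800 = 0.6992; (79800−76000)/79800 = 0.0476.
Raised to α = 2.5: 0.40886; 0.00049.
Sum = 0.409358; FGT(2.5) = 0.409358 / 6 = 0.0682.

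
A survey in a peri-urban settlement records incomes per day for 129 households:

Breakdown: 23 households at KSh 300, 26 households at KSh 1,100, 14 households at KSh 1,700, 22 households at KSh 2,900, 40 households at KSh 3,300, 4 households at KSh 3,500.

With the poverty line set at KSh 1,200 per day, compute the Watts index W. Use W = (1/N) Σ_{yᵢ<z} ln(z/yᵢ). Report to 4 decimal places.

0.2647

Below z: 23×KSh 300, 26×KSh 1,100 (q = 49 of N = 129).
ln(z/y) terms: ln(1200/300) = 1.3863 (×23); ln(1200/1100) = 0.0870 (×26).
W = 34.147066 / 129 = 0.2647.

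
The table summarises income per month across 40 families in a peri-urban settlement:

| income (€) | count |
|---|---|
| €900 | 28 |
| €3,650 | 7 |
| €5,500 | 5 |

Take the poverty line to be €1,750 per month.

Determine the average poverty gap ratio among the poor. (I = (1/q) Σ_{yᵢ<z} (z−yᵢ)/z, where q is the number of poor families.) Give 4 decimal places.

Poor units: 28×€900 (q = 28 of N = 40).
Shortfall ratios (z−y)/z: 0.4857 (×28); sum = 13.600000.
The income-gap ratio divides by q (the poor only): 13.600000 / 28 = 0.4857.

0.4857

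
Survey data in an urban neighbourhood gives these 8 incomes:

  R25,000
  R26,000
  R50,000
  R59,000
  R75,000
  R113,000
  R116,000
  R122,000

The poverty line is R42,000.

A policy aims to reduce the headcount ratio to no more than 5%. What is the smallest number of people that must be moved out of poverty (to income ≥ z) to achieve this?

2 of the 8 people are poor, so H = 2/8 = 0.250.
A headcount ratio of at most 5% allows at most ⌊0.05 × 8⌋ = 0 poor people.
So at least 2 − 0 = 2 must be lifted.

2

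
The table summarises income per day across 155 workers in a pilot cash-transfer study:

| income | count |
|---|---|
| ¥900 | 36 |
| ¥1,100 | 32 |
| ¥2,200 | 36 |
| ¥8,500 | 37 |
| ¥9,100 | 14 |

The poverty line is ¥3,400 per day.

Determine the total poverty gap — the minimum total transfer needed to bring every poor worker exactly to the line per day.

¥206,800

Incomes under z: 36×¥900, 32×¥1,100, 36×¥2,200 (q = 104 of N = 155).
Individual gaps: 36×(3400−900) = 90000; 32×(3400−1100) = 73600; 36×(3400−2200) = 43200.
Aggregate gap = ¥206,800.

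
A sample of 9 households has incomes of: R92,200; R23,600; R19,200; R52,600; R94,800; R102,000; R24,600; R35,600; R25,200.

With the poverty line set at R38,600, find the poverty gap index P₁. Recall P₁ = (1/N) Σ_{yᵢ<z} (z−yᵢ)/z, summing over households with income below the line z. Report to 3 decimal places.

0.187

Below the line: R19,200, R23,600, R24,600, R25,200, R35,600 (q = 5 of N = 9).
Relative gaps: (38600−19200)/38600 = 0.5026; (38600−23600)/38600 = 0.3886; (38600−24600)/38600 = 0.3627; (38600−25200)/38600 = 0.3472; (38600−35600)/38600 = 0.0777.
Σ = 1.678756. Dividing by the full population N = 9 gives P₁ = 0.187.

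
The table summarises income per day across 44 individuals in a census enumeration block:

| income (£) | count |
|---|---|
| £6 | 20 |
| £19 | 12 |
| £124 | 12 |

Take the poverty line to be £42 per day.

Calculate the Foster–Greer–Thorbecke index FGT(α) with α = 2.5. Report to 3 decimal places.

0.370

Incomes under z: 20×£6, 12×£19 (q = 32 of N = 44).
Shortfall ratios: (42−6)/42 = 0.8571 (×20); (42−19)/42 = 0.5476 (×12).
Raised to α = 2.5: 0.68019 (×20); 0.22192 (×12).
Sum = 16.266927; FGT(2.5) = 16.266927 / 44 = 0.370.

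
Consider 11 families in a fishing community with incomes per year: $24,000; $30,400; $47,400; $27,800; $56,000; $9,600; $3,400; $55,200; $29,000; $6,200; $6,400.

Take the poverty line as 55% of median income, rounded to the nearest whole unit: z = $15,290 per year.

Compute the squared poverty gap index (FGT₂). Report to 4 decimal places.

Below the line: $3,400, $6,200, $6,400, $9,600 (q = 4 of N = 11).
Shortfall ratios: (15290−3400)/15290 = 0.7776; (15290−6200)/15290 = 0.5945; (15290−6400)/15290 = 0.5814; (15290−9600)/15290 = 0.3721.
Squared: 0.6047; 0.3534; 0.3381; 0.1385.
Sum = 1.434693; P₂ = 1.434693 / 11 = 0.1304.

0.1304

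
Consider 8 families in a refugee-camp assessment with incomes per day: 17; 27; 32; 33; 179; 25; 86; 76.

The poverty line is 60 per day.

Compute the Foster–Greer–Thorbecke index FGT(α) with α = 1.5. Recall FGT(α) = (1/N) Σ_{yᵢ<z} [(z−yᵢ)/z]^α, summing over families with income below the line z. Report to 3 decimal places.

0.260

Poor units: 17, 25, 27, 32, 33 (q = 5 of N = 8).
Normalized shortfalls: (60−17)/60 = 0.7167; (60−25)/60 = 0.5833; (60−27)/60 = 0.5500; (60−32)/60 = 0.4667; (60−33)/60 = 0.4500.
Raised to α = 1.5: 0.60670; 0.44553; 0.40789; 0.31879; 0.30187.
Sum = 2.080785; FGT(1.5) = 2.080785 / 8 = 0.260.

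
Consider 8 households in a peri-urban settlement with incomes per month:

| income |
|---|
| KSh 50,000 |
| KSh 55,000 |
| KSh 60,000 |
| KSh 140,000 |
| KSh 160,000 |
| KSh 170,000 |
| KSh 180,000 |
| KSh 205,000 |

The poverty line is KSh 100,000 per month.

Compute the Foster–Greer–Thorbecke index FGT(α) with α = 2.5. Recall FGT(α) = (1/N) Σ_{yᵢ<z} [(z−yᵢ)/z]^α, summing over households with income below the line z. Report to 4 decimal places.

Poor units: KSh 50,000, KSh 55,000, KSh 60,000 (q = 3 of N = 8).
Gap ratios (z−y)/z: (100000−50000)/100000 = 0.5000; (100000−55000)/100000 = 0.4500; (100000−60000)/100000 = 0.4000.
Raised to α = 2.5: 0.17678; 0.13584; 0.10119.
Sum = 0.413811; FGT(2.5) = 0.413811 / 8 = 0.0517.

0.0517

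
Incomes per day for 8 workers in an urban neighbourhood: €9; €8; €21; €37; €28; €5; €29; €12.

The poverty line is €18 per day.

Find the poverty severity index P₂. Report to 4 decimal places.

0.1489

Incomes under z: €5, €8, €9, €12 (q = 4 of N = 8).
Relative gaps: (18−5)/18 = 0.7222; (18−8)/18 = 0.5556; (18−9)/18 = 0.5000; (18−12)/18 = 0.3333.
Squared: 0.5216; 0.3086; 0.2500; 0.1111.
Sum = 1.191358; P₂ = 1.191358 / 8 = 0.1489.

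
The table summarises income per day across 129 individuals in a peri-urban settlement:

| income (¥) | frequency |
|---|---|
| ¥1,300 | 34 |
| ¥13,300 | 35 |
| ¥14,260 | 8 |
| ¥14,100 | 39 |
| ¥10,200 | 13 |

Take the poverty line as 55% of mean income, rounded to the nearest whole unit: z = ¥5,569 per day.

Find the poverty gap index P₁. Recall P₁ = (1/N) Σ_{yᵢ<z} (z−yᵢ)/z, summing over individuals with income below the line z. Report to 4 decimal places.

0.2020

Below z: 34×¥1,300 (q = 34 of N = 129).
Normalized shortfalls: (5569−1300)/5569 = 0.7666 (×34).
Sum of shortfalls = 26.063207; P₁ averages over all N: 26.063207 / 129 = 0.2020.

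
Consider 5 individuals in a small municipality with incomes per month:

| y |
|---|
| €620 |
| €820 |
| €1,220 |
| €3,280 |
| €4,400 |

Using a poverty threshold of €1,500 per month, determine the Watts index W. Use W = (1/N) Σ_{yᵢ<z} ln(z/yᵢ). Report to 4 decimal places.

0.3388

Poor units: €620, €820, €1,220 (q = 3 of N = 5).
Log shortfalls: ln(1500/620) = 0.8835; ln(1500/820) = 0.6039; ln(1500/1220) = 0.2066.
W = 1.694031 / 5 = 0.3388.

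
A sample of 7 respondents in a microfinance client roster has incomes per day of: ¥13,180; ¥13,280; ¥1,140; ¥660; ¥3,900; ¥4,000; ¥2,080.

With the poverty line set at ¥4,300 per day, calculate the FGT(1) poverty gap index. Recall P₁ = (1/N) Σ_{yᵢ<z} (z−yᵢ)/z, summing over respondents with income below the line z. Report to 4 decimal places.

0.3229

Poor units: ¥660, ¥1,140, ¥2,080, ¥3,900, ¥4,000 (q = 5 of N = 7).
Relative gaps: (4300−660)/4300 = 0.8465; (4300−1140)/4300 = 0.7349; (4300−2080)/4300 = 0.5163; (4300−3900)/4300 = 0.0930; (4300−4000)/4300 = 0.0698.
Sum of shortfalls = 2.260465; P₁ averages over all N: 2.260465 / 7 = 0.3229.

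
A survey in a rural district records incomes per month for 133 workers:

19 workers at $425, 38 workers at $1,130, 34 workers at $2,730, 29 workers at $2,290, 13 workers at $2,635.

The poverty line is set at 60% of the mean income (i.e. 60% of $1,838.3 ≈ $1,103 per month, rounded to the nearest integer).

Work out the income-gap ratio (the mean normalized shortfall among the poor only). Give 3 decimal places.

Below z: 19×$425 (q = 19 of N = 133).
Shortfall ratios (z−y)/z: 0.6147 (×19); sum = 11.679057.
The income-gap ratio divides by q (the poor only): 11.679057 / 19 = 0.615.

0.615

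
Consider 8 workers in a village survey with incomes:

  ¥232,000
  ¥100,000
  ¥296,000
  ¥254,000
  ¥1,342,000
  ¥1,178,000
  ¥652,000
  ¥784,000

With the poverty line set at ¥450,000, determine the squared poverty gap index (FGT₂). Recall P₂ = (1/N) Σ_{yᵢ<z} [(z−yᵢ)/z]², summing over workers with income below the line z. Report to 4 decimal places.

0.1433

Below z: ¥100,000, ¥232,000, ¥254,000, ¥296,000 (q = 4 of N = 8).
Shortfall ratios: (450000−100000)/450000 = 0.7778; (450000−232000)/450000 = 0.4844; (450000−254000)/450000 = 0.4356; (450000−296000)/450000 = 0.3422.
Squared: 0.6049; 0.2347; 0.1897; 0.1171.
Sum = 1.146449; P₂ = 1.146449 / 8 = 0.1433.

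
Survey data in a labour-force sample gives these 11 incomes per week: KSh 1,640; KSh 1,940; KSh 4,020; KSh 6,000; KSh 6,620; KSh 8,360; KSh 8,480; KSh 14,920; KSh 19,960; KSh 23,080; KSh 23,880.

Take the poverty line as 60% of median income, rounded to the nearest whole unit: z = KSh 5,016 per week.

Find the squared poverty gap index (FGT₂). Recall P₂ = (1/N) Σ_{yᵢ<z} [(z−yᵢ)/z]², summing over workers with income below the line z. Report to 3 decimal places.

0.079

Below z: KSh 1,640, KSh 1,940, KSh 4,020 (q = 3 of N = 11).
Gap ratios (z−y)/z: (5016−1640)/5016 = 0.6730; (5016−1940)/5016 = 0.6132; (5016−4020)/5016 = 0.1986.
Squared: 0.4530; 0.3761; 0.0394.
Sum = 0.868480; P₂ = 0.868480 / 11 = 0.079.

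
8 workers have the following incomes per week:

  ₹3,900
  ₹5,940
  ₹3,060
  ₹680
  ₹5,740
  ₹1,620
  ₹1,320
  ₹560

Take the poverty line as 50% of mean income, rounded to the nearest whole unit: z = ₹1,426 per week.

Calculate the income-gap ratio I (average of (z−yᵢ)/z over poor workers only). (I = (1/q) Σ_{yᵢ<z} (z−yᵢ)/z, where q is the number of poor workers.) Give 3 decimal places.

0.402

Below z: ₹560, ₹680, ₹1,320 (q = 3 of N = 8).
Shortfall ratios (z−y)/z: 0.6073, 0.5231, 0.0743; sum = 1.204769.
The income-gap ratio divides by q (the poor only): 1.204769 / 3 = 0.402.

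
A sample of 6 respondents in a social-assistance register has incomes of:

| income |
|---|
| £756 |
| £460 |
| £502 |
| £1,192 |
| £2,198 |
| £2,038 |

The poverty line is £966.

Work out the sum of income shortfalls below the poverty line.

£1,180

Below the line: £460, £502, £756 (q = 3 of N = 6).
Individual gaps: 966−460 = 506; 966−502 = 464; 966−756 = 210.
Aggregate gap = £1,180.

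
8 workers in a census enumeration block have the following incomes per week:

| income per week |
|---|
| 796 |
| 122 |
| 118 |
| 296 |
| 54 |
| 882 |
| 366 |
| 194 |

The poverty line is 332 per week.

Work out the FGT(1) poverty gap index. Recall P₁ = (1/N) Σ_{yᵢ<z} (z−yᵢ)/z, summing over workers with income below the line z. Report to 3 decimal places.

0.330

Below z: 54, 118, 122, 194, 296 (q = 5 of N = 8).
Shortfall ratios: (332−54)/332 = 0.8373; (332−118)/332 = 0.6446; (332−122)/332 = 0.6325; (332−194)/332 = 0.4157; (332−296)/332 = 0.1084.
Σ = 2.638554. Dividing by the full population N = 8 gives P₁ = 0.330.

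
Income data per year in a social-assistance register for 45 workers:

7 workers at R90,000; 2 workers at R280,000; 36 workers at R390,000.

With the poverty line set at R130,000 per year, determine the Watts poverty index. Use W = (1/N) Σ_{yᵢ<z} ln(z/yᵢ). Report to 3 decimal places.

0.057

Below the line: 7×R90,000 (q = 7 of N = 45).
ln(z/y) terms: ln(130000/90000) = 0.3677 (×7).
W = 2.574073 / 45 = 0.057.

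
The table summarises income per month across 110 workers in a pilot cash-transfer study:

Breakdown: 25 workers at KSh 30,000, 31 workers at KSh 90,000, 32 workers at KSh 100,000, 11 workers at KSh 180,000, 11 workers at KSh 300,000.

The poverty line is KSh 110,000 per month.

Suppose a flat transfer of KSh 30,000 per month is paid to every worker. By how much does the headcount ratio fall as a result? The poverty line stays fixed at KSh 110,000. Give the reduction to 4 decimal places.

Before: below the line — 25×KSh 30,000, 31×KSh 90,000, 32×KSh 100,000; headcount ratio = 0.800000.
After the KSh 30,000 transfer: below the line — 25×KSh 60,000; headcount ratio = 0.227273.
Reduction = 0.800000 − 0.227273 = 0.5727.

0.5727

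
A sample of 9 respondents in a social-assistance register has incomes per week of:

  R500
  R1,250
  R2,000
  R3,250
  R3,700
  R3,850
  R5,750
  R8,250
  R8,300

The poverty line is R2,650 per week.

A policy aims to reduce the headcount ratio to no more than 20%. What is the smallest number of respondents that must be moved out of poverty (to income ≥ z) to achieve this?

2

Currently q = 3 of N = 9 are below the line (H = 0.333).
A headcount ratio of at most 20% allows at most ⌊0.20 × 9⌋ = 1 poor respondents.
So at least 3 − 1 = 2 must be lifted.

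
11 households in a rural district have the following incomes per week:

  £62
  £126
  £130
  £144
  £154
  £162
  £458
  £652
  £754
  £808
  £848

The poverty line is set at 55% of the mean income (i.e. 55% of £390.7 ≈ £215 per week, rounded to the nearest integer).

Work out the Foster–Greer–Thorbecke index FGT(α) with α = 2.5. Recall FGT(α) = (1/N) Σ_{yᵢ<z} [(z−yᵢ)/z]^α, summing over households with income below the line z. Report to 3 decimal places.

0.070

Below the line: £62, £126, £130, £144, £154, £162 (q = 6 of N = 11).
Normalized shortfalls: (215−62)/215 = 0.7116; (215−126)/215 = 0.4140; (215−130)/215 = 0.3953; (215−144)/215 = 0.3302; (215−154)/215 = 0.2837; (215−162)/215 = 0.2465.
Raised to α = 2.5: 0.42720; 0.11025; 0.09828; 0.06267; 0.04288; 0.03017.
Sum = 0.771445; FGT(2.5) = 0.771445 / 11 = 0.070.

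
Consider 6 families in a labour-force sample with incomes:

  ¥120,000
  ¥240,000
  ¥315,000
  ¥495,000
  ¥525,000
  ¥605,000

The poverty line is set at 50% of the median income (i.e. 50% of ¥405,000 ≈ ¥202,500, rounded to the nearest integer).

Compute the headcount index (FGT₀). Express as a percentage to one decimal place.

16.7%

1 of the 6 families have income below ¥202,500.
H = 1/6 = 16.7%.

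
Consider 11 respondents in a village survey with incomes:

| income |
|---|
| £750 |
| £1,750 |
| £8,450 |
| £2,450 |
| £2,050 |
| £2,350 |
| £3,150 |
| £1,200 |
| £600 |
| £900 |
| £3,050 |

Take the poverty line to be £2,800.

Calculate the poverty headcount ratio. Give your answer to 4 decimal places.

8 of the 11 respondents have income below £2,800.
H = 8/11 = 0.7273.

0.7273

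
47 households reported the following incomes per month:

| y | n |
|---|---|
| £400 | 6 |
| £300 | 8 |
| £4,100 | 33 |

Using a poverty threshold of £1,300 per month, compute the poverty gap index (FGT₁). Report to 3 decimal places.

Incomes under z: 8×£300, 6×£400 (q = 14 of N = 47).
Relative gaps: (1300−300)/1300 = 0.7692 (×8); (1300−400)/1300 = 0.6923 (×6).
Σ = 10.307692. Dividing by the full population N = 47 gives P₁ = 0.219.

0.219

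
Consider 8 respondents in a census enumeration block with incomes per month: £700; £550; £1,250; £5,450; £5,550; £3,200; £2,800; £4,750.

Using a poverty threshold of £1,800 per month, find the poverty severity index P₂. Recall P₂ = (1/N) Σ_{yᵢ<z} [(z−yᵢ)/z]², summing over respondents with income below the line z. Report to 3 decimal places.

0.119

Poor units: £550, £700, £1,250 (q = 3 of N = 8).
Normalized shortfalls: (1800−550)/1800 = 0.6944; (1800−700)/1800 = 0.6111; (1800−1250)/1800 = 0.3056.
Squared: 0.4823; 0.3735; 0.0934.
Sum = 0.949074; P₂ = 0.949074 / 8 = 0.119.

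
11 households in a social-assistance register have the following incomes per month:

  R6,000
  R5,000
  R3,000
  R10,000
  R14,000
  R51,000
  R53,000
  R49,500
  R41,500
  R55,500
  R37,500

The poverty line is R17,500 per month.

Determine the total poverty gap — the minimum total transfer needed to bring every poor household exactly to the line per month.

R49,500

Incomes under z: R3,000, R5,000, R6,000, R10,000, R14,000 (q = 5 of N = 11).
Individual gaps: 17500−3000 = 14500; 17500−5000 = 12500; 17500−6000 = 11500; 17500−10000 = 7500; 17500−14000 = 3500.
Aggregate gap = R49,500.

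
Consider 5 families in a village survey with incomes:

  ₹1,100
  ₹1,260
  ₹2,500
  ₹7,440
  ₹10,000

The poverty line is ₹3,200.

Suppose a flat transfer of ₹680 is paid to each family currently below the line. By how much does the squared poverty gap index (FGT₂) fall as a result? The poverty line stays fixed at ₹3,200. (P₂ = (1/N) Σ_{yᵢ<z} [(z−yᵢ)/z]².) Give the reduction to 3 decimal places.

0.099

Before: below the line — ₹1,100, ₹1,260, ₹2,500; squared poverty gap index (FGT₂) = 0.16921.
After the ₹680 transfer: below the line — ₹1,780, ₹1,940, ₹3,180; squared poverty gap index (FGT₂) = 0.07040.
Reduction = 0.16921 − 0.07040 = 0.099.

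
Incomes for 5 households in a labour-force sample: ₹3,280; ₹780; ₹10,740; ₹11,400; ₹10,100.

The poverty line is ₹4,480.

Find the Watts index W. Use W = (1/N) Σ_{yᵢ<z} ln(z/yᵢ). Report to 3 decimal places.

0.412

Below the line: ₹780, ₹3,280 (q = 2 of N = 5).
Log gaps: ln(4480/780) = 1.7481; ln(4480/3280) = 0.3118.
W = 2.059864 / 5 = 0.412.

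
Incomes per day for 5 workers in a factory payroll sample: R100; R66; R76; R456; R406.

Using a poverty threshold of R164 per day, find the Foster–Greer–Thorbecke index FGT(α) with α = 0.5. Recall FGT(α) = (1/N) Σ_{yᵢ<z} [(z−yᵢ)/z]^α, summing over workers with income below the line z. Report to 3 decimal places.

0.426

Incomes under z: R66, R76, R100 (q = 3 of N = 5).
Normalized shortfalls: (164−66)/164 = 0.5976; (164−76)/164 = 0.5366; (164−100)/164 = 0.3902.
Raised to α = 0.5: 0.77302; 0.73252; 0.62470.
Sum = 2.130236; FGT(0.5) = 2.130236 / 5 = 0.426.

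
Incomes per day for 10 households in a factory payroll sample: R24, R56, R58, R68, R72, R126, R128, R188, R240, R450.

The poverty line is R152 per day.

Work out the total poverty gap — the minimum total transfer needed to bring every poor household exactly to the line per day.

R532

Poor units: R24, R56, R58, R68, R72, R126, R128 (q = 7 of N = 10).
Individual gaps: 152−24 = 128; 152−56 = 96; 152−58 = 94; 152−68 = 84; 152−72 = 80; 152−126 = 26; 152−128 = 24.
Aggregate gap = R532.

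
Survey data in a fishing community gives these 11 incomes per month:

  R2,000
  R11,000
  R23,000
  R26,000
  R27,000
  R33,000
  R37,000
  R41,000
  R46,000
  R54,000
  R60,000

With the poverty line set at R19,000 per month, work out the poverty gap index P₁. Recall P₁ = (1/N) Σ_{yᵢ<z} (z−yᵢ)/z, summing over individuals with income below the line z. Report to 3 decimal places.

Poor units: R2,000, R11,000 (q = 2 of N = 11).
Shortfall ratios: (19000−2000)/19000 = 0.8947; (19000−11000)/19000 = 0.4211.
Sum of shortfalls = 1.315789; P₁ averages over all N: 1.315789 / 11 = 0.120.

0.120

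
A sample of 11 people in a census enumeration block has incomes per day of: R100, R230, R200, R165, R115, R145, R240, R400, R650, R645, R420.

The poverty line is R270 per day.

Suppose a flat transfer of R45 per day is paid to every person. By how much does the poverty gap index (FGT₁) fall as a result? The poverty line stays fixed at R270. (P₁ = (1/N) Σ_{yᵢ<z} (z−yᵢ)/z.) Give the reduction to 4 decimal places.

Before: below the line — R100, R115, R145, R165, R200, R230, R240; poverty gap index (FGT₁) = 0.234007.
After the R45 transfer: below the line — R145, R160, R190, R210, R245; poverty gap index (FGT₁) = 0.134680.
Reduction = 0.234007 − 0.134680 = 0.0993.

0.0993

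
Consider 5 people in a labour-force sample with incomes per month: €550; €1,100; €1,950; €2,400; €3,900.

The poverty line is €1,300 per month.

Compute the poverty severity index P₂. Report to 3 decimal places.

0.071

Poor units: €550, €1,100 (q = 2 of N = 5).
Normalized shortfalls: (1300−550)/1300 = 0.5769; (1300−1100)/1300 = 0.1538.
Squared: 0.3328; 0.0237.
Sum = 0.356509; P₂ = 0.356509 / 5 = 0.071.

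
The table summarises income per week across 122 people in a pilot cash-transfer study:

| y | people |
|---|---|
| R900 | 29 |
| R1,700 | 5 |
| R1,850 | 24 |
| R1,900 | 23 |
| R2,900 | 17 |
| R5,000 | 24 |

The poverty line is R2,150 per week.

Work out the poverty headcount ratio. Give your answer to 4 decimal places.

0.6639

81 of the 122 people have income below R2,150.
H = 81/122 = 0.6639.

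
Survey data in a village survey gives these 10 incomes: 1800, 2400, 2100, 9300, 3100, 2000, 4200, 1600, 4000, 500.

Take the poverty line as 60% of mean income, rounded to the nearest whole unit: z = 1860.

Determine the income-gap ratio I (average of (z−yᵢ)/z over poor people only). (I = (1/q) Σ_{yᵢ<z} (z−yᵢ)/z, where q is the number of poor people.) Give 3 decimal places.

0.301

Poor units: 500, 1600, 1800 (q = 3 of N = 10).
Relative gaps: 0.7312, 0.1398, 0.0323; sum = 0.903226.
I averages over the q = 3 poor units only: 0.903226 / 3 = 0.301.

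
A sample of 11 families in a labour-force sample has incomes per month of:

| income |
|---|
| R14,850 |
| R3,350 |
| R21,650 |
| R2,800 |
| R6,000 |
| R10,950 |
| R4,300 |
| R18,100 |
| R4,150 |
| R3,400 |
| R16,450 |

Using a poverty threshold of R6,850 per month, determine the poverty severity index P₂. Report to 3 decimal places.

Below the line: R2,800, R3,350, R3,400, R4,150, R4,300, R6,000 (q = 6 of N = 11).
Shortfall ratios: (6850−2800)/6850 = 0.5912; (6850−3350)/6850 = 0.5109; (6850−3400)/6850 = 0.5036; (6850−4150)/6850 = 0.3942; (6850−4300)/6850 = 0.3723; (6850−6000)/6850 = 0.1241.
Squared: 0.3496; 0.2611; 0.2537; 0.1554; 0.1386; 0.0154.
Sum = 1.173637; P₂ = 1.173637 / 11 = 0.107.

0.107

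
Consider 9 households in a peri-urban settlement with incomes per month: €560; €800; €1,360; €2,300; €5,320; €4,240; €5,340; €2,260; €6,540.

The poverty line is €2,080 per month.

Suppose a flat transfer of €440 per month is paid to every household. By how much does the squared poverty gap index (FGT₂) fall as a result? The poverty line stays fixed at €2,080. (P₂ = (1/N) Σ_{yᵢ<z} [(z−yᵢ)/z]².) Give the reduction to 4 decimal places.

Before: below the line — €560, €800, €1,360; squared poverty gap index (FGT₂) = 0.114727.
After the €440 transfer: below the line — €1,000, €1,240, €1,800; squared poverty gap index (FGT₂) = 0.050090.
Reduction = 0.114727 − 0.050090 = 0.0646.

0.0646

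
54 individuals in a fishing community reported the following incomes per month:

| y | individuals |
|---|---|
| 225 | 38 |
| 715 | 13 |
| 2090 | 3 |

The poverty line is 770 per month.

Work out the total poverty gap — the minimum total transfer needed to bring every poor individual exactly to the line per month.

21425

Below the line: 38×225, 13×715 (q = 51 of N = 54).
Individual gaps: 38×(770−225) = 20710; 13×(770−715) = 715.
Aggregate gap = 21425.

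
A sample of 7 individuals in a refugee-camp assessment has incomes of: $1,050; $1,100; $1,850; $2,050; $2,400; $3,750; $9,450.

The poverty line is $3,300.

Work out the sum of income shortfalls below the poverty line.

Below z: $1,050, $1,100, $1,850, $2,050, $2,400 (q = 5 of N = 7).
Individual gaps: 3300−1050 = 2250; 3300−1100 = 2200; 3300−1850 = 1450; 3300−2050 = 1250; 3300−2400 = 900.
Aggregate gap = $8,050.

$8,050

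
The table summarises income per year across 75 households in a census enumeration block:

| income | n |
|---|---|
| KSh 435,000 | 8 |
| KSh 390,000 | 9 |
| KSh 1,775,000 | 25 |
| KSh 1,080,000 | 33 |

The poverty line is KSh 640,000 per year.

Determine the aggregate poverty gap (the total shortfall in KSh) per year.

KSh 3,890,000

Below z: 9×KSh 390,000, 8×KSh 435,000 (q = 17 of N = 75).
Individual gaps: 9×(640000−390000) = 2250000; 8×(640000−435000) = 1640000.
Aggregate gap = KSh 3,890,000.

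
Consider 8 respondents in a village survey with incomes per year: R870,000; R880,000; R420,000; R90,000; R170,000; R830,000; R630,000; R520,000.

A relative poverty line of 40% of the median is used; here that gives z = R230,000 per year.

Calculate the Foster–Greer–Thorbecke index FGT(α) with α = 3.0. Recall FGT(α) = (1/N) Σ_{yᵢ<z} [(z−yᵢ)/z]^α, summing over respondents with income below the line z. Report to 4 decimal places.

Below the line: R90,000, R170,000 (q = 2 of N = 8).
Gap ratios (z−y)/z: (230000−90000)/230000 = 0.6087; (230000−170000)/230000 = 0.2609.
Raised to α = 3.0: 0.22553; 0.01775.
Sum = 0.243281; FGT(3.0) = 0.243281 / 8 = 0.0304.

0.0304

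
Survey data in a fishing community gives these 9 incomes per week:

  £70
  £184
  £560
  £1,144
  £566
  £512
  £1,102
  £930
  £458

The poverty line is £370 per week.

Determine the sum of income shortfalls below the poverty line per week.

Poor units: £70, £184 (q = 2 of N = 9).
Individual gaps: 370−70 = 300; 370−184 = 186.
Aggregate gap = £486.

£486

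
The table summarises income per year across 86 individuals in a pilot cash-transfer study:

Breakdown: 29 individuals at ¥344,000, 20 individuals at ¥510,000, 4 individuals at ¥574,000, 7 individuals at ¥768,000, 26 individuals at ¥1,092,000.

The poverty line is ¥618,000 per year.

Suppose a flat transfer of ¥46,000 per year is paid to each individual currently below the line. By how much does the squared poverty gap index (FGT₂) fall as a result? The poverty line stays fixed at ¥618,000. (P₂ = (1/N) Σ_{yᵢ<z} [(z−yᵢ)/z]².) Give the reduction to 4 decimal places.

Before: below the line — 29×¥344,000, 20×¥510,000, 4×¥574,000; squared poverty gap index (FGT₂) = 0.073624.
After the ¥46,000 transfer: below the line — 29×¥390,000, 20×¥556,000; squared poverty gap index (FGT₂) = 0.048239.
Reduction = 0.073624 − 0.048239 = 0.0254.

0.0254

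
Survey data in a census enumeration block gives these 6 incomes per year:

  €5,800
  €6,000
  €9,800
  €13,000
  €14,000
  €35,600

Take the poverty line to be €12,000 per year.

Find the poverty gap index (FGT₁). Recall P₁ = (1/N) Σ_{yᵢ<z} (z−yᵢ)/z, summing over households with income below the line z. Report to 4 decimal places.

0.2000

Incomes under z: €5,800, €6,000, €9,800 (q = 3 of N = 6).
Gap ratios (z−y)/z: (12000−5800)/12000 = 0.5167; (12000−6000)/12000 = 0.5000; (12000−9800)/12000 = 0.1833.
Σ = 1.200000. Dividing by the full population N = 6 gives P₁ = 0.2000.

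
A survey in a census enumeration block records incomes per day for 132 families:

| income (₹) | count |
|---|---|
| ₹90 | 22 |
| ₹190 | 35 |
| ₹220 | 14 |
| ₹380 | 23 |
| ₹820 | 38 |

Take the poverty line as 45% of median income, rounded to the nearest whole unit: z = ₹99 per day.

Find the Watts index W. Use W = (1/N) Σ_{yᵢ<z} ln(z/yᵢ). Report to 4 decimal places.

0.0159

Below the line: 22×₹90 (q = 22 of N = 132).
Log shortfalls: ln(99/90) = 0.0953 (×22).
W = 2.096824 / 132 = 0.0159.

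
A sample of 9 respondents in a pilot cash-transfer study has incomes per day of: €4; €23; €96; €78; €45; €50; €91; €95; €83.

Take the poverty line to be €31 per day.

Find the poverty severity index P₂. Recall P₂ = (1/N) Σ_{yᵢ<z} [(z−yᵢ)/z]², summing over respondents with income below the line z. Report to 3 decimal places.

0.092

Incomes under z: €4, €23 (q = 2 of N = 9).
Gap ratios (z−y)/z: (31−4)/31 = 0.8710; (31−23)/31 = 0.2581.
Squared: 0.7586; 0.0666.
Sum = 0.825182; P₂ = 0.825182 / 9 = 0.092.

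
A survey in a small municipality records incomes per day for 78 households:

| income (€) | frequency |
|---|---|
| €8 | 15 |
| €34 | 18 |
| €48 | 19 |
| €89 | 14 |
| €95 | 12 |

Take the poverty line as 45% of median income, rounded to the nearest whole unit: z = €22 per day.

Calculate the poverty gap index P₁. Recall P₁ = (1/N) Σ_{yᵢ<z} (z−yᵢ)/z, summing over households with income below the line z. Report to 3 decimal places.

0.122

Incomes under z: 15×€8 (q = 15 of N = 78).
Gap ratios (z−y)/z: (22−8)/22 = 0.6364 (×15).
Σ = 9.545455. Dividing by the full population N = 78 gives P₁ = 0.122.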